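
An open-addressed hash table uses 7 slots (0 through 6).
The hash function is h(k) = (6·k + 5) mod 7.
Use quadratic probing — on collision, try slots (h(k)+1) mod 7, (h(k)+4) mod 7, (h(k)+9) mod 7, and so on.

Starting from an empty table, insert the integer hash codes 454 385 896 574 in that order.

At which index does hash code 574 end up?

Insert 454: h=6, slot 6 empty -> index 6.
Insert 385: h=5, slot 5 empty -> index 5.
Insert 896: h=5, slots 5,6 occupied -> index 2.
Insert 574: h=5, slots 5,6,2 occupied -> index 0.
Table: [574, —, 896, —, —, 385, 454]

0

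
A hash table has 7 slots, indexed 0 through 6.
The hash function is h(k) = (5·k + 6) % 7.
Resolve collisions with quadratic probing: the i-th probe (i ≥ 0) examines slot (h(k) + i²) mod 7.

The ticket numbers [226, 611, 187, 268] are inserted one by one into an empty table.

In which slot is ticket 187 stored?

4

226: h=2 => slot 2
611: h=2, probe 2,3 => slot 3
187: h=3, probe 3,4 => slot 4
268: h=2, probe 2,3,6 => slot 6
Table: [∅, ∅, 226, 611, 187, ∅, 268]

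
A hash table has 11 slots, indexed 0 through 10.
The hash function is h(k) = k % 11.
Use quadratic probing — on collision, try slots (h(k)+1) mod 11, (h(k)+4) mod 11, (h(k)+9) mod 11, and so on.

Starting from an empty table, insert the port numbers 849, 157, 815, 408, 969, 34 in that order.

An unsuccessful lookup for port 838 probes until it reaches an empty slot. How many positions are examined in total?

Insert 849: h=2, slot 2 empty → index 2.
Insert 157: h=3, slot 3 empty → index 3.
Insert 815: h=1, slot 1 empty → index 1.
Insert 408: h=1, slots 1,2 occupied → index 5.
Insert 969: h=1, slots 1,2,5 occupied → index 10.
Insert 34: h=1, slots 1,2,5,10 occupied → index 6.
Table: [_, 815, 849, 157, _, 408, 34, _, _, _, 969]
Lookup 838: h=2, probe 2,3,6,0 → slot 0 empty, not found.

4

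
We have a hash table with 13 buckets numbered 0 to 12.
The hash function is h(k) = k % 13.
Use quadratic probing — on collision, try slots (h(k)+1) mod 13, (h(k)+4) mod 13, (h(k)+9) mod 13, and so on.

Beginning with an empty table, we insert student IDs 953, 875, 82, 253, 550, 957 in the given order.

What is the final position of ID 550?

Insert 953: h=4, slot 4 empty → index 4.
Insert 875: h=4, slot 4 occupied → index 5.
Insert 82: h=4, slots 4,5 occupied → index 8.
Insert 253: h=6, slot 6 empty → index 6.
Insert 550: h=4, slots 4,5,8 occupied → index 0.
Insert 957: h=8, slot 8 occupied → index 9.
Table: [550, ., ., ., 953, 875, 253, ., 82, 957, ., ., .]

0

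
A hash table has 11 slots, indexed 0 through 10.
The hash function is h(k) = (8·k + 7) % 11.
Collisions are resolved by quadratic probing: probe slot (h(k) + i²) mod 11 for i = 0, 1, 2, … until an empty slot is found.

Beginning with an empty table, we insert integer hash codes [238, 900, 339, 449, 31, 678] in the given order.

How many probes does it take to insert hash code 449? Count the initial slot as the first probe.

238 hashes to 8; slot 8 is free -> place at 8.
900 hashes to 2; slot 2 is free -> place at 2.
339 hashes to 2; 2 taken -> place at 3.
449 hashes to 2; 2,3 taken -> place at 6.
31 hashes to 2; 2,3,6 taken -> place at 0.
678 hashes to 8; 8 taken -> place at 9.
Table: [31, _, 900, 339, _, _, 449, _, 238, 678, _]

3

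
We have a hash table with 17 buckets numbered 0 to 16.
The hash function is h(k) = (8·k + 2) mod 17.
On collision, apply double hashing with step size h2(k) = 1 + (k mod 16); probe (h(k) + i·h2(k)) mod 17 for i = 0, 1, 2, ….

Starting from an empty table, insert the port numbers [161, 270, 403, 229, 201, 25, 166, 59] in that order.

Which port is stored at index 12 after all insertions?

161 hashes to 15; slot 15 is free -> place at 15.
270 hashes to 3; slot 3 is free -> place at 3.
403 hashes to 13; slot 13 is free -> place at 13.
229 hashes to 15, h2=6; 15 taken -> place at 4.
201 hashes to 12; slot 12 is free -> place at 12.
25 hashes to 15, h2=10; 15 taken -> place at 8.
166 hashes to 4, h2=7; 4 taken -> place at 11.
59 hashes to 15, h2=12; 15 taken -> place at 10.
Table: [∅, ∅, ∅, 270, 229, ∅, ∅, ∅, 25, ∅, 59, 166, 201, 403, ∅, 161, ∅]

201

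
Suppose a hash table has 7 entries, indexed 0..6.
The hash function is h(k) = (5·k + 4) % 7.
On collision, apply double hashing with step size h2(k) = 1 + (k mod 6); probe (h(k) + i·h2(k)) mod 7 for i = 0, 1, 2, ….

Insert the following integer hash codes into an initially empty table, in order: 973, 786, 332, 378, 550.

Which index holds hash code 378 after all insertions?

973 hashes to 4; slot 4 is free => place at 4.
786 hashes to 0; slot 0 is free => place at 0.
332 hashes to 5; slot 5 is free => place at 5.
378 hashes to 4, h2=1; 4,5 taken => place at 6.
550 hashes to 3; slot 3 is free => place at 3.
Table: [786, -, -, 550, 973, 332, 378]

6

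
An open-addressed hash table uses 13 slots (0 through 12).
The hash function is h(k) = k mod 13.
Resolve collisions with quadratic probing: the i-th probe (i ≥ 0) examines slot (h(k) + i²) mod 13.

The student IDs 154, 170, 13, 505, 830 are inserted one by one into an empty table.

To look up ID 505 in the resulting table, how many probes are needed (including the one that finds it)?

154: h=11 => slot 11
170: h=1 => slot 1
13: h=0 => slot 0
505: h=11, probe 11,12 => slot 12
830: h=11, probe 11,12,2 => slot 2
Table: [13, 170, 830, -, -, -, -, -, -, -, -, 154, 505]
Lookup 505: h=11, probe 11,12 → found at 12.

2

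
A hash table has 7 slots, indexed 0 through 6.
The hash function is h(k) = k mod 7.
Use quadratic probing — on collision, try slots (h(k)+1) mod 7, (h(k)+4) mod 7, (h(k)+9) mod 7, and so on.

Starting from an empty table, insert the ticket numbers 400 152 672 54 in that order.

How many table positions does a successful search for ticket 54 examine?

Insert 400: h=1, slot 1 empty → index 1.
Insert 152: h=5, slot 5 empty → index 5.
Insert 672: h=0, slot 0 empty → index 0.
Insert 54: h=5, slot 5 occupied → index 6.
Table: [672, 400, -, -, -, 152, 54]
Lookup 54: h=5, probe 5,6 → found at 6.

2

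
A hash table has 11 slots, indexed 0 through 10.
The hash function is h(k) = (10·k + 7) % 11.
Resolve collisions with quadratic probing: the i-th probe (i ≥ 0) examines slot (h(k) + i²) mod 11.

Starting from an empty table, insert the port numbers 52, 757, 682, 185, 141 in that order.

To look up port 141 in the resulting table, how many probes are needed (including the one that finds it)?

Insert 52: h=10, slot 10 empty => index 10.
Insert 757: h=9, slot 9 empty => index 9.
Insert 682: h=7, slot 7 empty => index 7.
Insert 185: h=9, slots 9,10 occupied => index 2.
Insert 141: h=9, slots 9,10,2,7 occupied => index 3.
Table: [—, —, 185, 141, —, —, —, 682, —, 757, 52]
Lookup 141: h=9, probe 9,10,2,7,3 → found at 3.

5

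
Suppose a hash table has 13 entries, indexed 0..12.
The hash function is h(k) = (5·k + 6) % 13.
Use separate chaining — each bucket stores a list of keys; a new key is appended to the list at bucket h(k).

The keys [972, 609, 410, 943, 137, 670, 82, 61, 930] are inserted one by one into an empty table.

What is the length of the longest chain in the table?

5

Insert 972: h=4, bucket 4 empty -> new chain.
Insert 609: h=9, bucket 9 empty -> new chain.
Insert 410: h=2, bucket 2 empty -> new chain.
Insert 943: h=2, bucket 2 nonempty -> append to chain.
Insert 137: h=2, bucket 2 nonempty -> append to chain.
Insert 670: h=2, bucket 2 nonempty -> append to chain.
Insert 82: h=0, bucket 0 empty -> new chain.
Insert 61: h=12, bucket 12 empty -> new chain.
Insert 930: h=2, bucket 2 nonempty -> append to chain.
Final buckets:
0: 82
1: -
2: 410 -> 943 -> 137 -> 670 -> 930
3: -
4: 972
5: -
6: -
7: -
8: -
9: 609
10: -
11: -
12: 61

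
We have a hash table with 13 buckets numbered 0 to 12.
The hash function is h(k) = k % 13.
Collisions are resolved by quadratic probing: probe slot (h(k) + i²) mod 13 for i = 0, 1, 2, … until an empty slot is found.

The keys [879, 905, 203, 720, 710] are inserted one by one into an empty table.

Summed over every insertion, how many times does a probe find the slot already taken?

Insert 879: h=8, slot 8 empty → index 8.
Insert 905: h=8, slot 8 occupied → index 9.
Insert 203: h=8, slots 8,9 occupied → index 12.
Insert 720: h=5, slot 5 empty → index 5.
Insert 710: h=8, slots 8,9,12 occupied → index 4.
Table: [_, _, _, _, 710, 720, _, _, 879, 905, _, _, 203]

6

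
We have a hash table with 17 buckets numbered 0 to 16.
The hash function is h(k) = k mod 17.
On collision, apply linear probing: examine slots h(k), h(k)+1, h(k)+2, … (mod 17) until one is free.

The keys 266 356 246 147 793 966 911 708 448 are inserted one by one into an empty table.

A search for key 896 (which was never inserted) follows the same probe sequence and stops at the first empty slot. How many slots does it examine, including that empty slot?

6

266 hashes to 11; slot 11 is free => place at 11.
356 hashes to 16; slot 16 is free => place at 16.
246 hashes to 8; slot 8 is free => place at 8.
147 hashes to 11; 11 taken => place at 12.
793 hashes to 11; 11,12 taken => place at 13.
966 hashes to 14; slot 14 is free => place at 14.
911 hashes to 10; slot 10 is free => place at 10.
708 hashes to 11; 11,12,13,14 taken => place at 15.
448 hashes to 6; slot 6 is free => place at 6.
Table: [., ., ., ., ., ., 448, ., 246, ., 911, 266, 147, 793, 966, 708, 356]
Lookup 896: h=12, probe 12,13,14,15,16,0 → slot 0 empty, not found.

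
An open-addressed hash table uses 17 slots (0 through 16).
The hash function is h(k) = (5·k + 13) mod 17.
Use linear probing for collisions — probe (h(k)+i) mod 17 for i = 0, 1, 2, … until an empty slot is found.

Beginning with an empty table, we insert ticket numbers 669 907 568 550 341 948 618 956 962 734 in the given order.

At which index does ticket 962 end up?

669: h=9 => slot 9
907: h=9, probe 9,10 => slot 10
568: h=14 => slot 14
550: h=9, probe 9,10,11 => slot 11
341: h=1 => slot 1
948: h=10, probe 10,11,12 => slot 12
618: h=9, probe 9,10,11,12,13 => slot 13
956: h=16 => slot 16
962: h=12, probe 12,13,14,15 => slot 15
734: h=11, probe 11,12,13,14,15,16,0 => slot 0
Table: [734, 341, ∅, ∅, ∅, ∅, ∅, ∅, ∅, 669, 907, 550, 948, 618, 568, 962, 956]

15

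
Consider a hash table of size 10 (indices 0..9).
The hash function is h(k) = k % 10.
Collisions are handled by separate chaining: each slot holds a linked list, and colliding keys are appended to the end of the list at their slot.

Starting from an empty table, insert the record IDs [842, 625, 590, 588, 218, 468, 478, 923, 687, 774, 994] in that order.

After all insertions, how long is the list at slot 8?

4

Insert 842: h=2, bucket 2 empty → new chain.
Insert 625: h=5, bucket 5 empty → new chain.
Insert 590: h=0, bucket 0 empty → new chain.
Insert 588: h=8, bucket 8 empty → new chain.
Insert 218: h=8, bucket 8 nonempty → append to chain.
Insert 468: h=8, bucket 8 nonempty → append to chain.
Insert 478: h=8, bucket 8 nonempty → append to chain.
Insert 923: h=3, bucket 3 empty → new chain.
Insert 687: h=7, bucket 7 empty → new chain.
Insert 774: h=4, bucket 4 empty → new chain.
Insert 994: h=4, bucket 4 nonempty → append to chain.
Final buckets:
0: 590
1: ∅
2: 842
3: 923
4: 774 -> 994
5: 625
6: ∅
7: 687
8: 588 -> 218 -> 468 -> 478
9: ∅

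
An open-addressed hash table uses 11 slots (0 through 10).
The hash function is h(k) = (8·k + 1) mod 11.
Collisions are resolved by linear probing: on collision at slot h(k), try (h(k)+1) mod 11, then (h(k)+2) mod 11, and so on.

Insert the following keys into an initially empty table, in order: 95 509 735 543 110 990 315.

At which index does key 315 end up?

5

Insert 95: h=2, slot 2 empty => index 2.
Insert 509: h=3, slot 3 empty => index 3.
Insert 735: h=7, slot 7 empty => index 7.
Insert 543: h=0, slot 0 empty => index 0.
Insert 110: h=1, slot 1 empty => index 1.
Insert 990: h=1, slots 1,2,3 occupied => index 4.
Insert 315: h=2, slots 2,3,4 occupied => index 5.
Table: [543, 110, 95, 509, 990, 315, ∅, 735, ∅, ∅, ∅]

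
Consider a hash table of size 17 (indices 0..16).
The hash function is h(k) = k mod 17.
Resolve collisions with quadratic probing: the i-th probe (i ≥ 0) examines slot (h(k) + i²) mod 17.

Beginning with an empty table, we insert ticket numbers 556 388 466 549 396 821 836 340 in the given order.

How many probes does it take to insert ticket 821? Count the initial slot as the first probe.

3

Insert 556: h=12, slot 12 empty -> index 12.
Insert 388: h=14, slot 14 empty -> index 14.
Insert 466: h=7, slot 7 empty -> index 7.
Insert 549: h=5, slot 5 empty -> index 5.
Insert 396: h=5, slot 5 occupied -> index 6.
Insert 821: h=5, slots 5,6 occupied -> index 9.
Insert 836: h=3, slot 3 empty -> index 3.
Insert 340: h=0, slot 0 empty -> index 0.
Table: [340, _, _, 836, _, 549, 396, 466, _, 821, _, _, 556, _, 388, _, _]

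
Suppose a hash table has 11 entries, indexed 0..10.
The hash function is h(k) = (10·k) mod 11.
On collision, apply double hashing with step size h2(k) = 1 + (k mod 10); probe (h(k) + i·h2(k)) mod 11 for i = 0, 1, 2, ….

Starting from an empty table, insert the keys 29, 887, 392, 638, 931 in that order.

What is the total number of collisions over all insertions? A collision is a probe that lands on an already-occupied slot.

3

29 hashes to 4; slot 4 is free -> place at 4.
887 hashes to 4, h2=8; 4 taken -> place at 1.
392 hashes to 4, h2=3; 4 taken -> place at 7.
638 hashes to 0; slot 0 is free -> place at 0.
931 hashes to 4, h2=2; 4 taken -> place at 6.
Table: [638, 887, ., ., 29, ., 931, 392, ., ., .]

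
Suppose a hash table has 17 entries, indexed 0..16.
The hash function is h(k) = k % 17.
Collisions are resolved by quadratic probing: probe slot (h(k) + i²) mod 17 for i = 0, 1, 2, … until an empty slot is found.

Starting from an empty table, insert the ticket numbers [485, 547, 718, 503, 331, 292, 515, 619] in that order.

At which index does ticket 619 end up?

11

Insert 485: h=9, slot 9 empty -> index 9.
Insert 547: h=3, slot 3 empty -> index 3.
Insert 718: h=4, slot 4 empty -> index 4.
Insert 503: h=10, slot 10 empty -> index 10.
Insert 331: h=8, slot 8 empty -> index 8.
Insert 292: h=3, slots 3,4 occupied -> index 7.
Insert 515: h=5, slot 5 empty -> index 5.
Insert 619: h=7, slots 7,8 occupied -> index 11.
Table: [., ., ., 547, 718, 515, ., 292, 331, 485, 503, 619, ., ., ., ., .]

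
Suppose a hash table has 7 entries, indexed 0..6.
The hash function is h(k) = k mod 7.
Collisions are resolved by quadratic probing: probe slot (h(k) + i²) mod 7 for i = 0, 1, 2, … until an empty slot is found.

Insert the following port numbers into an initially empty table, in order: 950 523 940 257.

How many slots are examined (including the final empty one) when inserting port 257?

950 hashes to 5; slot 5 is free -> place at 5.
523 hashes to 5; 5 taken -> place at 6.
940 hashes to 2; slot 2 is free -> place at 2.
257 hashes to 5; 5,6,2 taken -> place at 0.
Table: [257, _, 940, _, _, 950, 523]

4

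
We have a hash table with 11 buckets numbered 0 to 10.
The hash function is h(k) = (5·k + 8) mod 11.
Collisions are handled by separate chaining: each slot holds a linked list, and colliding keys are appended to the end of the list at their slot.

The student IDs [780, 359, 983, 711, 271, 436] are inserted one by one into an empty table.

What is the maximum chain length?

4

780 -> bucket 3
359 -> bucket 10
983 -> bucket 6
711 -> bucket 10 (collision)
271 -> bucket 10 (collision)
436 -> bucket 10 (collision)
Final buckets:
0: .
1: .
2: .
3: 780
4: .
5: .
6: 983
7: .
8: .
9: .
10: 359 -> 711 -> 271 -> 436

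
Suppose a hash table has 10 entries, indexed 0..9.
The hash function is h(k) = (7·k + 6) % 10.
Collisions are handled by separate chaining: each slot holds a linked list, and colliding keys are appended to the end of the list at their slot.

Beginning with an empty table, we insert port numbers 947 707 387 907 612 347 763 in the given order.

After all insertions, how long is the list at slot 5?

Insert 947: h=5, bucket 5 empty → new chain.
Insert 707: h=5, bucket 5 nonempty → append to chain.
Insert 387: h=5, bucket 5 nonempty → append to chain.
Insert 907: h=5, bucket 5 nonempty → append to chain.
Insert 612: h=0, bucket 0 empty → new chain.
Insert 347: h=5, bucket 5 nonempty → append to chain.
Insert 763: h=7, bucket 7 empty → new chain.
Final buckets:
0: 612
1: ∅
2: ∅
3: ∅
4: ∅
5: 947 -> 707 -> 387 -> 907 -> 347
6: ∅
7: 763
8: ∅
9: ∅

5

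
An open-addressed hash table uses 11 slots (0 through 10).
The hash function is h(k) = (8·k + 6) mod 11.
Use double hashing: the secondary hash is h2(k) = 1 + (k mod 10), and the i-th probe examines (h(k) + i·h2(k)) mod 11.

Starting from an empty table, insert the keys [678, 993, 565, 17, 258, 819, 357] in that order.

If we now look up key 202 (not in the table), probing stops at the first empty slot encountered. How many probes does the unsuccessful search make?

678: h=7 → slot 7
993: h=8 → slot 8
565: h=5 → slot 5
17: h=10 → slot 10
258: h=2 → slot 2
819: h=2, h2=10, probe 2,1 → slot 1
357: h=2, h2=8, probe 2,10,7,4 → slot 4
Table: [—, 819, 258, —, 357, 565, —, 678, 993, —, 17]
Lookup 202: h=5, h2=3, probe 5,8,0 → slot 0 empty, not found.

3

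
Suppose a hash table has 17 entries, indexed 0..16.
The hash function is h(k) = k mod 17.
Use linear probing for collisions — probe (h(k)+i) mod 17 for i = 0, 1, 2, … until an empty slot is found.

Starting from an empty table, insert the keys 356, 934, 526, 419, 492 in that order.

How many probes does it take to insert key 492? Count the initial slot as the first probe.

4

356 hashes to 16; slot 16 is free => place at 16.
934 hashes to 16; 16 taken => place at 0.
526 hashes to 16; 16,0 taken => place at 1.
419 hashes to 11; slot 11 is free => place at 11.
492 hashes to 16; 16,0,1 taken => place at 2.
Table: [934, 526, 492, ∅, ∅, ∅, ∅, ∅, ∅, ∅, ∅, 419, ∅, ∅, ∅, ∅, 356]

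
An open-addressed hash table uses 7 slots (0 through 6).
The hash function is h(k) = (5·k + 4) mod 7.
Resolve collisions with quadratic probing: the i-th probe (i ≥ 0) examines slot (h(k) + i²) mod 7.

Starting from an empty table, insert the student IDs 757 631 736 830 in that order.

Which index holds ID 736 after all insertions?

Insert 757: h=2, slot 2 empty → index 2.
Insert 631: h=2, slot 2 occupied → index 3.
Insert 736: h=2, slots 2,3 occupied → index 6.
Insert 830: h=3, slot 3 occupied → index 4.
Table: [_, _, 757, 631, 830, _, 736]

6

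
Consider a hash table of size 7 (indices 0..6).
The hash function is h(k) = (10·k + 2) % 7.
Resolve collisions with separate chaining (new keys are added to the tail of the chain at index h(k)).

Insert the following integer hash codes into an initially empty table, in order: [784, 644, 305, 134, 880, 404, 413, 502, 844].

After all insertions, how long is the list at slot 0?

2

Insert 784: h=2, bucket 2 empty -> new chain.
Insert 644: h=2, bucket 2 nonempty -> append to chain.
Insert 305: h=0, bucket 0 empty -> new chain.
Insert 134: h=5, bucket 5 empty -> new chain.
Insert 880: h=3, bucket 3 empty -> new chain.
Insert 404: h=3, bucket 3 nonempty -> append to chain.
Insert 413: h=2, bucket 2 nonempty -> append to chain.
Insert 502: h=3, bucket 3 nonempty -> append to chain.
Insert 844: h=0, bucket 0 nonempty -> append to chain.
Final buckets:
0: 305 -> 844
1: .
2: 784 -> 644 -> 413
3: 880 -> 404 -> 502
4: .
5: 134
6: .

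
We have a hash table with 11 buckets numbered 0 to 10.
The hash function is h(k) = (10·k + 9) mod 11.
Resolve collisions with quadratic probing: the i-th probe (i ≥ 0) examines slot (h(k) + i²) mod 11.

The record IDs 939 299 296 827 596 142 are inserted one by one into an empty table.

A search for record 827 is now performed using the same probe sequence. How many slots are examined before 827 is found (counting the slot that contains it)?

2

Insert 939: h=5, slot 5 empty -> index 5.
Insert 299: h=7, slot 7 empty -> index 7.
Insert 296: h=10, slot 10 empty -> index 10.
Insert 827: h=7, slot 7 occupied -> index 8.
Insert 596: h=7, slots 7,8 occupied -> index 0.
Insert 142: h=10, slots 10,0 occupied -> index 3.
Table: [596, —, —, 142, —, 939, —, 299, 827, —, 296]
Lookup 827: h=7, probe 7,8 → found at 8.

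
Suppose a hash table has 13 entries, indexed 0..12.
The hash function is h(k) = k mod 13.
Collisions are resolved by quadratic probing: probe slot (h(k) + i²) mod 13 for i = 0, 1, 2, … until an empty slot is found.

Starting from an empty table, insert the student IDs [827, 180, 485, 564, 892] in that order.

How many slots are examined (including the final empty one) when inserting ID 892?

2

Insert 827: h=8, slot 8 empty → index 8.
Insert 180: h=11, slot 11 empty → index 11.
Insert 485: h=4, slot 4 empty → index 4.
Insert 564: h=5, slot 5 empty → index 5.
Insert 892: h=8, slot 8 occupied → index 9.
Table: [_, _, _, _, 485, 564, _, _, 827, 892, _, 180, _]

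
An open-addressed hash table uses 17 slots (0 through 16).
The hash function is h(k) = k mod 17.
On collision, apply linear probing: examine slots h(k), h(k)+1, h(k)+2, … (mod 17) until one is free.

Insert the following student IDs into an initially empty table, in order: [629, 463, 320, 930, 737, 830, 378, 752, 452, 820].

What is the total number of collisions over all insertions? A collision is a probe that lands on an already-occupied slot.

9

629: h=0 → slot 0
463: h=4 → slot 4
320: h=14 → slot 14
930: h=12 → slot 12
737: h=6 → slot 6
830: h=14, probe 14,15 → slot 15
378: h=4, probe 4,5 → slot 5
752: h=4, probe 4,5,6,7 → slot 7
452: h=10 → slot 10
820: h=4, probe 4,5,6,7,8 → slot 8
Table: [629, ∅, ∅, ∅, 463, 378, 737, 752, 820, ∅, 452, ∅, 930, ∅, 320, 830, ∅]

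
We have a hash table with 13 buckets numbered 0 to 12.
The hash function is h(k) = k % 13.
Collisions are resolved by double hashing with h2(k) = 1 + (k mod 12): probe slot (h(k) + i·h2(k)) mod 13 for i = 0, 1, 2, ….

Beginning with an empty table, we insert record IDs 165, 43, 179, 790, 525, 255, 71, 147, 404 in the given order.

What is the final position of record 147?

165 hashes to 9; slot 9 is free → place at 9.
43 hashes to 4; slot 4 is free → place at 4.
179 hashes to 10; slot 10 is free → place at 10.
790 hashes to 10, h2=11; 10 taken → place at 8.
525 hashes to 5; slot 5 is free → place at 5.
255 hashes to 8, h2=4; 8 taken → place at 12.
71 hashes to 6; slot 6 is free → place at 6.
147 hashes to 4, h2=4; 4,8,12 taken → place at 3.
404 hashes to 1; slot 1 is free → place at 1.
Table: [_, 404, _, 147, 43, 525, 71, _, 790, 165, 179, _, 255]

3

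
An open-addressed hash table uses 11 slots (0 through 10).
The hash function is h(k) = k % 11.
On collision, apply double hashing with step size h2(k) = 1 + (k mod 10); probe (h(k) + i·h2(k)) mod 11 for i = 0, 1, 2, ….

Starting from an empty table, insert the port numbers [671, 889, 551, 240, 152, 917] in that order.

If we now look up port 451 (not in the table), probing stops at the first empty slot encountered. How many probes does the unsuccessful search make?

671 hashes to 0; slot 0 is free -> place at 0.
889 hashes to 9; slot 9 is free -> place at 9.
551 hashes to 1; slot 1 is free -> place at 1.
240 hashes to 9, h2=1; 9 taken -> place at 10.
152 hashes to 9, h2=3; 9,1 taken -> place at 4.
917 hashes to 4, h2=8; 4,1,9 taken -> place at 6.
Table: [671, 551, _, _, 152, _, 917, _, _, 889, 240]
Lookup 451: h=0, h2=2, probe 0,2 → slot 2 empty, not found.

2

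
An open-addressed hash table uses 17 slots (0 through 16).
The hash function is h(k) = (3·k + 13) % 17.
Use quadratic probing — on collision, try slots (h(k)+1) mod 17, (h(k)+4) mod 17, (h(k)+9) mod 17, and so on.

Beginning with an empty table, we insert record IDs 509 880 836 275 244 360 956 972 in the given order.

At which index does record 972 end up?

4

509 hashes to 10; slot 10 is free -> place at 10.
880 hashes to 1; slot 1 is free -> place at 1.
836 hashes to 5; slot 5 is free -> place at 5.
275 hashes to 5; 5 taken -> place at 6.
244 hashes to 14; slot 14 is free -> place at 14.
360 hashes to 5; 5,6 taken -> place at 9.
956 hashes to 8; slot 8 is free -> place at 8.
972 hashes to 5; 5,6,9,14 taken -> place at 4.
Table: [-, 880, -, -, 972, 836, 275, -, 956, 360, 509, -, -, -, 244, -, -]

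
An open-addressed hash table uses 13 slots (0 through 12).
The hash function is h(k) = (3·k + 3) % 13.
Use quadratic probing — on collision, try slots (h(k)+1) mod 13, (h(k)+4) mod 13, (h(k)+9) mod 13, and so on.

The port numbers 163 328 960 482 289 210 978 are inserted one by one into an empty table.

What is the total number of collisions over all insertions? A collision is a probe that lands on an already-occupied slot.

3

163: h=11 → slot 11
328: h=12 → slot 12
960: h=10 → slot 10
482: h=6 → slot 6
289: h=12, probe 12,0 → slot 0
210: h=9 → slot 9
978: h=12, probe 12,0,3 → slot 3
Table: [289, _, _, 978, _, _, 482, _, _, 210, 960, 163, 328]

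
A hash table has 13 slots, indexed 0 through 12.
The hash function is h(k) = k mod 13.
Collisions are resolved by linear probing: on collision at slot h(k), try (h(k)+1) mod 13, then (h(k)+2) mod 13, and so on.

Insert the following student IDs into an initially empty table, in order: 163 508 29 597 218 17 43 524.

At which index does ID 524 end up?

6

163: h=7 → slot 7
508: h=1 → slot 1
29: h=3 → slot 3
597: h=12 → slot 12
218: h=10 → slot 10
17: h=4 → slot 4
43: h=4, probe 4,5 → slot 5
524: h=4, probe 4,5,6 → slot 6
Table: [_, 508, _, 29, 17, 43, 524, 163, _, _, 218, _, 597]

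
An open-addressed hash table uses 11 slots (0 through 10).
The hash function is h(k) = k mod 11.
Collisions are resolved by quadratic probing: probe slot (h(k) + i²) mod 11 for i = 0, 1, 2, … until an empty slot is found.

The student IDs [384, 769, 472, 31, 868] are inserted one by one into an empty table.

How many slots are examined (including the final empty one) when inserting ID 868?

384: h=10 -> slot 10
769: h=10, probe 10,0 -> slot 0
472: h=10, probe 10,0,3 -> slot 3
31: h=9 -> slot 9
868: h=10, probe 10,0,3,8 -> slot 8
Table: [769, -, -, 472, -, -, -, -, 868, 31, 384]

4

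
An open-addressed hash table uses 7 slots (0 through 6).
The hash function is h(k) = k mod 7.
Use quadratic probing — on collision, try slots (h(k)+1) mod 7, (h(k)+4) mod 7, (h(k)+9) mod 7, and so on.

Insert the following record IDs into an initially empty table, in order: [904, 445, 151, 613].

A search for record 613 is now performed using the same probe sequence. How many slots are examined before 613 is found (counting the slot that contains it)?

Insert 904: h=1, slot 1 empty -> index 1.
Insert 445: h=4, slot 4 empty -> index 4.
Insert 151: h=4, slot 4 occupied -> index 5.
Insert 613: h=4, slots 4,5,1 occupied -> index 6.
Table: [., 904, ., ., 445, 151, 613]
Lookup 613: h=4, probe 4,5,1,6 → found at 6.

4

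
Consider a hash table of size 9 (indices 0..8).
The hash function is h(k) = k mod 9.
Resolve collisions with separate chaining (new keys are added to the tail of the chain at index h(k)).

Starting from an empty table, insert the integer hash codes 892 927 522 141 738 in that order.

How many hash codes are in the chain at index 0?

3

892 → bucket 1
927 → bucket 0
522 → bucket 0 (collision)
141 → bucket 6
738 → bucket 0 (collision)
Final buckets:
0: 927 -> 522 -> 738
1: 892
2: .
3: .
4: .
5: .
6: 141
7: .
8: .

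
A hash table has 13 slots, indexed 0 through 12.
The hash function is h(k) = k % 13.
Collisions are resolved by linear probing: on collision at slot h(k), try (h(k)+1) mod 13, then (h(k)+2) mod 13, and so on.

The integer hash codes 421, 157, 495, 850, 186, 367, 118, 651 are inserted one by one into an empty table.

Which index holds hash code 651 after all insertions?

Insert 421: h=5, slot 5 empty => index 5.
Insert 157: h=1, slot 1 empty => index 1.
Insert 495: h=1, slot 1 occupied => index 2.
Insert 850: h=5, slot 5 occupied => index 6.
Insert 186: h=4, slot 4 empty => index 4.
Insert 367: h=3, slot 3 empty => index 3.
Insert 118: h=1, slots 1,2,3,4,5,6 occupied => index 7.
Insert 651: h=1, slots 1,2,3,4,5,6,7 occupied => index 8.
Table: [—, 157, 495, 367, 186, 421, 850, 118, 651, —, —, —, —]

8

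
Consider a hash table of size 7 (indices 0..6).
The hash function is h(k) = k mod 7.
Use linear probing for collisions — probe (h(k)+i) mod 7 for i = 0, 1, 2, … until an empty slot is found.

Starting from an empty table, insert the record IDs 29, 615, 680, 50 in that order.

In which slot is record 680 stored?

29 hashes to 1; slot 1 is free -> place at 1.
615 hashes to 6; slot 6 is free -> place at 6.
680 hashes to 1; 1 taken -> place at 2.
50 hashes to 1; 1,2 taken -> place at 3.
Table: [—, 29, 680, 50, —, —, 615]

2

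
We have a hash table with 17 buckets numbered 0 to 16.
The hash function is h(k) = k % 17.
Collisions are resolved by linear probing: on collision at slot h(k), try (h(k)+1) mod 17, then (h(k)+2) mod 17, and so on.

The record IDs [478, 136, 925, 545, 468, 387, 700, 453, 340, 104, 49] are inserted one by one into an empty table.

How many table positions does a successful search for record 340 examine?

5

Insert 478: h=2, slot 2 empty -> index 2.
Insert 136: h=0, slot 0 empty -> index 0.
Insert 925: h=7, slot 7 empty -> index 7.
Insert 545: h=1, slot 1 empty -> index 1.
Insert 468: h=9, slot 9 empty -> index 9.
Insert 387: h=13, slot 13 empty -> index 13.
Insert 700: h=3, slot 3 empty -> index 3.
Insert 453: h=11, slot 11 empty -> index 11.
Insert 340: h=0, slots 0,1,2,3 occupied -> index 4.
Insert 104: h=2, slots 2,3,4 occupied -> index 5.
Insert 49: h=15, slot 15 empty -> index 15.
Table: [136, 545, 478, 700, 340, 104, —, 925, —, 468, —, 453, —, 387, —, 49, —]
Lookup 340: h=0, probe 0,1,2,3,4 → found at 4.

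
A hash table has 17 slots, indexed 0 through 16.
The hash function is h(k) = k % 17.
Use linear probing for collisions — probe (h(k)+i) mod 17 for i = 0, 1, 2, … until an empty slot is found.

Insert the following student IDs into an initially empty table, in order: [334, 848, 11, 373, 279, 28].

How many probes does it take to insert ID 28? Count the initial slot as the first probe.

3

Insert 334: h=11, slot 11 empty => index 11.
Insert 848: h=15, slot 15 empty => index 15.
Insert 11: h=11, slot 11 occupied => index 12.
Insert 373: h=16, slot 16 empty => index 16.
Insert 279: h=7, slot 7 empty => index 7.
Insert 28: h=11, slots 11,12 occupied => index 13.
Table: [-, -, -, -, -, -, -, 279, -, -, -, 334, 11, 28, -, 848, 373]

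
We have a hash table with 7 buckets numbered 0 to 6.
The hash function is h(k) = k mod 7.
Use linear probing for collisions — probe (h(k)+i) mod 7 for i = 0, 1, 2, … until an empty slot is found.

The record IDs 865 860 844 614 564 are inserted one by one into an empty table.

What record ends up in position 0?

614

865: h=4 → slot 4
860: h=6 → slot 6
844: h=4, probe 4,5 → slot 5
614: h=5, probe 5,6,0 → slot 0
564: h=4, probe 4,5,6,0,1 → slot 1
Table: [614, 564, _, _, 865, 844, 860]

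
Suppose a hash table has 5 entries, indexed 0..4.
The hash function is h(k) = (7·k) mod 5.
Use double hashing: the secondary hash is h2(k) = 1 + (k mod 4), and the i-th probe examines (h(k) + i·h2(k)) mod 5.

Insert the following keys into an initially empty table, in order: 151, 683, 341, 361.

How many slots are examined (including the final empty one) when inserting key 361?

Insert 151: h=2, slot 2 empty → index 2.
Insert 683: h=1, slot 1 empty → index 1.
Insert 341: h=2, h2=2, slot 2 occupied → index 4.
Insert 361: h=2, h2=2, slots 2,4,1 occupied → index 3.
Table: [—, 683, 151, 361, 341]

4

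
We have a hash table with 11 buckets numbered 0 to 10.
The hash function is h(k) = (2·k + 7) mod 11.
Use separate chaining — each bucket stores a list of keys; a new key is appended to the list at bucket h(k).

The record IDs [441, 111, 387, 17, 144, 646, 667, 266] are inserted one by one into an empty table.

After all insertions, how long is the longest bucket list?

Insert 441: h=9, bucket 9 empty → new chain.
Insert 111: h=9, bucket 9 nonempty → append to chain.
Insert 387: h=0, bucket 0 empty → new chain.
Insert 17: h=8, bucket 8 empty → new chain.
Insert 144: h=9, bucket 9 nonempty → append to chain.
Insert 646: h=1, bucket 1 empty → new chain.
Insert 667: h=10, bucket 10 empty → new chain.
Insert 266: h=0, bucket 0 nonempty → append to chain.
Final buckets:
0: 387 -> 266
1: 646
2: -
3: -
4: -
5: -
6: -
7: -
8: 17
9: 441 -> 111 -> 144
10: 667

3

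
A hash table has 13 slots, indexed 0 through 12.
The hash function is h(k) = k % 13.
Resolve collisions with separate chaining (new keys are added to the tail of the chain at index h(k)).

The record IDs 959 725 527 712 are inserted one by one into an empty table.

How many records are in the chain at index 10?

3

Insert 959: h=10, bucket 10 empty -> new chain.
Insert 725: h=10, bucket 10 nonempty -> append to chain.
Insert 527: h=7, bucket 7 empty -> new chain.
Insert 712: h=10, bucket 10 nonempty -> append to chain.
Final buckets:
0: —
1: —
2: —
3: —
4: —
5: —
6: —
7: 527
8: —
9: —
10: 959 -> 725 -> 712
11: —
12: —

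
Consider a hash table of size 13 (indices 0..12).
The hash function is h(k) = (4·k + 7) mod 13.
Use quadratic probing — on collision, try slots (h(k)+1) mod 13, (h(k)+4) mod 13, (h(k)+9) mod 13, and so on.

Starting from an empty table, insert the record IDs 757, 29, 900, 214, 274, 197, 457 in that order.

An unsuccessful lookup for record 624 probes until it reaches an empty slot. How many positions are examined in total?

2

757 hashes to 6; slot 6 is free → place at 6.
29 hashes to 6; 6 taken → place at 7.
900 hashes to 6; 6,7 taken → place at 10.
214 hashes to 5; slot 5 is free → place at 5.
274 hashes to 11; slot 11 is free → place at 11.
197 hashes to 2; slot 2 is free → place at 2.
457 hashes to 2; 2 taken → place at 3.
Table: [., ., 197, 457, ., 214, 757, 29, ., ., 900, 274, .]
Lookup 624: h=7, probe 7,8 → slot 8 empty, not found.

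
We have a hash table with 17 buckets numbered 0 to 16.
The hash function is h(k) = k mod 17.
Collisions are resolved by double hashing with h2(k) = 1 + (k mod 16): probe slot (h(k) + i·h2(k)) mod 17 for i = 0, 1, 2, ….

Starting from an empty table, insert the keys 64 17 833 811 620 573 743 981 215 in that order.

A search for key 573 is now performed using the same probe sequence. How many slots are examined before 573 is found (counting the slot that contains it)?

Insert 64: h=13, slot 13 empty → index 13.
Insert 17: h=0, slot 0 empty → index 0.
Insert 833: h=0, h2=2, slot 0 occupied → index 2.
Insert 811: h=12, slot 12 empty → index 12.
Insert 620: h=8, slot 8 empty → index 8.
Insert 573: h=12, h2=14, slot 12 occupied → index 9.
Insert 743: h=12, h2=8, slot 12 occupied → index 3.
Insert 981: h=12, h2=6, slot 12 occupied → index 1.
Insert 215: h=11, slot 11 empty → index 11.
Table: [17, 981, 833, 743, -, -, -, -, 620, 573, -, 215, 811, 64, -, -, -]
Lookup 573: h=12, h2=14, probe 12,9 → found at 9.

2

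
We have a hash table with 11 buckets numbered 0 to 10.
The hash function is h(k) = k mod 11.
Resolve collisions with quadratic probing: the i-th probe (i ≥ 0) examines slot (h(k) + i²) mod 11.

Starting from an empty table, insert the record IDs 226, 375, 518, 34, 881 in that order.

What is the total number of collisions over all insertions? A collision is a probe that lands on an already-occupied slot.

6

Insert 226: h=6, slot 6 empty → index 6.
Insert 375: h=1, slot 1 empty → index 1.
Insert 518: h=1, slot 1 occupied → index 2.
Insert 34: h=1, slots 1,2 occupied → index 5.
Insert 881: h=1, slots 1,2,5 occupied → index 10.
Table: [-, 375, 518, -, -, 34, 226, -, -, -, 881]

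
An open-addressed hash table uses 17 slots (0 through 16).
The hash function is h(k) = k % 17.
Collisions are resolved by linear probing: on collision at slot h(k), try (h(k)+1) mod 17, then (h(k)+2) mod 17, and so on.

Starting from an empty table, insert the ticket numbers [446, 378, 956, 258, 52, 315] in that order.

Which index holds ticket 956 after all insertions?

6

446 hashes to 4; slot 4 is free → place at 4.
378 hashes to 4; 4 taken → place at 5.
956 hashes to 4; 4,5 taken → place at 6.
258 hashes to 3; slot 3 is free → place at 3.
52 hashes to 1; slot 1 is free → place at 1.
315 hashes to 9; slot 9 is free → place at 9.
Table: [-, 52, -, 258, 446, 378, 956, -, -, 315, -, -, -, -, -, -, -]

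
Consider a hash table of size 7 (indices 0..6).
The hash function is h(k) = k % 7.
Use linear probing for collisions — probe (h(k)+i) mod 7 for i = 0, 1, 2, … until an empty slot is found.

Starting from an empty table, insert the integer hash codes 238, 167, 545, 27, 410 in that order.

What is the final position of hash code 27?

2

Insert 238: h=0, slot 0 empty → index 0.
Insert 167: h=6, slot 6 empty → index 6.
Insert 545: h=6, slots 6,0 occupied → index 1.
Insert 27: h=6, slots 6,0,1 occupied → index 2.
Insert 410: h=4, slot 4 empty → index 4.
Table: [238, 545, 27, ., 410, ., 167]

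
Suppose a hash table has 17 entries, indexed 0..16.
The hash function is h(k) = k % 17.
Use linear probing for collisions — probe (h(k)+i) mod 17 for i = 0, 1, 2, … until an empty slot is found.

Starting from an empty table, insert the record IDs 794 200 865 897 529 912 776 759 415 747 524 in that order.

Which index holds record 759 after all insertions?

794: h=12 → slot 12
200: h=13 → slot 13
865: h=15 → slot 15
897: h=13, probe 13,14 → slot 14
529: h=2 → slot 2
912: h=11 → slot 11
776: h=11, probe 11,12,13,14,15,16 → slot 16
759: h=11, probe 11,12,13,14,15,16,0 → slot 0
415: h=7 → slot 7
747: h=16, probe 16,0,1 → slot 1
524: h=14, probe 14,15,16,0,1,2,3 → slot 3
Table: [759, 747, 529, 524, _, _, _, 415, _, _, _, 912, 794, 200, 897, 865, 776]

0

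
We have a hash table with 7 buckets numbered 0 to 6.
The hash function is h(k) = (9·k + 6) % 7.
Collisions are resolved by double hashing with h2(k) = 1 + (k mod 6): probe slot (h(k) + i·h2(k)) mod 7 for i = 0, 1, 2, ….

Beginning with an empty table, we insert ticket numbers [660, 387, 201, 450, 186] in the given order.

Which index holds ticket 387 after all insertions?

0

660: h=3 => slot 3
387: h=3, h2=4, probe 3,0 => slot 0
201: h=2 => slot 2
450: h=3, h2=1, probe 3,4 => slot 4
186: h=0, h2=1, probe 0,1 => slot 1
Table: [387, 186, 201, 660, 450, -, -]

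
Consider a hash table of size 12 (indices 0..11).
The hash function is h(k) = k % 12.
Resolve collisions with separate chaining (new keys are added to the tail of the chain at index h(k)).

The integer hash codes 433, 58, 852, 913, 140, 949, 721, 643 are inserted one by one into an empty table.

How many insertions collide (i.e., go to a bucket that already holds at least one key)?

Insert 433: h=1, bucket 1 empty → new chain.
Insert 58: h=10, bucket 10 empty → new chain.
Insert 852: h=0, bucket 0 empty → new chain.
Insert 913: h=1, bucket 1 nonempty → append to chain.
Insert 140: h=8, bucket 8 empty → new chain.
Insert 949: h=1, bucket 1 nonempty → append to chain.
Insert 721: h=1, bucket 1 nonempty → append to chain.
Insert 643: h=7, bucket 7 empty → new chain.
Final buckets:
0: 852
1: 433 -> 913 -> 949 -> 721
2: ∅
3: ∅
4: ∅
5: ∅
6: ∅
7: 643
8: 140
9: ∅
10: 58
11: ∅

3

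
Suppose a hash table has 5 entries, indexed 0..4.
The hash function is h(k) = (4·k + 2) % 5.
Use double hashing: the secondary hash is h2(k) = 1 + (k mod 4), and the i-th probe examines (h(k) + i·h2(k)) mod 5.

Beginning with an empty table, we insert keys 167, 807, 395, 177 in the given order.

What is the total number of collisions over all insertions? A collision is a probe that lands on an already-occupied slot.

4

167: h=0 => slot 0
807: h=0, h2=4, probe 0,4 => slot 4
395: h=2 => slot 2
177: h=0, h2=2, probe 0,2,4,1 => slot 1
Table: [167, 177, 395, _, 807]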